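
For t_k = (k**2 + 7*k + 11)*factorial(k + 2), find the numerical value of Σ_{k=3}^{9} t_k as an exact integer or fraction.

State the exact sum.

Compute t_(k+1)/t_k: get (k + 3)*(7*k + (k + 1)**2 + 18)/(k**2 + 7*k + 11).
A = k + 3, B = 1, C = k**2 + 7*k + 11.
Need (k + 3)·f(k+1) − (1)·f(k) = k**2 + 7*k + 11.
deg f ≤ 1 (via 1,0,2).
Solving with deg f ≤ 1: f(k) = k + 4.
Get s_k = R·t_k = (k + 4)*factorial(k + 2) with R(k) = B(k−1)f(k)/C(k) = (k + 4)/(k**2 + 7*k + 11).
Check: Δs_k = (k**2 + 7*k + 11)*factorial(k + 2). ✓
Σ_(k=3)^(9) t_k = s_(10) − s_(3) = 6706022400 − (840) = 6706021560.

Σ = 6706021560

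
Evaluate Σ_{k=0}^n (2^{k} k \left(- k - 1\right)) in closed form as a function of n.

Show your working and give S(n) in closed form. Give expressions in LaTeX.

S(n) = - 2 \cdot 2^{n} n^{2} + 2 \cdot 2^{n} n - 4 \cdot 2^{n} + 4

Step 1: r(k) = 2 + 4/k.
Gosper form: A/B · C(k+1)/C(k) with A=2, B=1, C=k**2 + k.
Need (2)·f(k+1) − (1)·f(k) = k**2 + k.
From deg A=0, deg B=0, deg C=2: d=2.
Solving with deg f ≤ 2: f(k) = k**2 - 3*k + 4.
Get s_k = R·t_k = 2**k*(-k**2 + 3*k - 4) with R(k) = B(k−1)f(k)/C(k) = (k**2 - 3*k + 4)/(k*(k + 1)).
Verify: 2**k*k*(-k - 1) matches t_k.
Σ_(k=0)^n t_k = s_(n+1) − s_(0) = (2**(n + 1)*(-n**2 + n - 2)) − (-4), i.e. -2*2**n*n**2 + 2*2**n*n - 4*2**n + 4.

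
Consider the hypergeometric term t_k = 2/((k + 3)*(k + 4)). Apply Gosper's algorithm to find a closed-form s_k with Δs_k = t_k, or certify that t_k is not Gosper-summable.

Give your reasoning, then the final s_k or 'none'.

s_k = 2*k/(3*(k + 3))

The ratio is (k + 3)/(k + 5).
A = k + 3, B = k + 5, C = 1.
Solve (k + 3)·f(k+1) − (k + 4)·f(k) = 1.
From deg A=1, deg B=1, deg C=0: d=1.
Coefficient equations give f(k) = k/3.
Then R = B(k−1)f/C = k*(k + 4)/3, so s_k = R(k)·t_k = 2*k/(3*(k + 3)).
s_(k+1) − s_k = 2/(k**2 + 7*k + 12) = t_k.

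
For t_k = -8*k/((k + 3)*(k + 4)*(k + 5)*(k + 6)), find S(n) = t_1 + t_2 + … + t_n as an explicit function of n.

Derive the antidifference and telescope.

S(n) = n*(-n**2 - 15*n - 14)/(15*(n**3 + 15*n**2 + 74*n + 120))

The ratio is (k + 1)*(k + 3)/(k*(k + 7)).
Factor: A=k + 3; B=k + 7; C=k.
Key eq: (k + 3)·f(k+1) = (k + 6)·f(k) + (k).
From deg A=1, deg B=1, deg C=1: d=3.
Match coefficients ⇒ f(k) = k*(k - 1)*(k + 13)/120.
R(k) = B(k−1)·f(k)/C(k) = (k - 1)*(k + 6)*(k + 13)/120; s_k = R·t_k = k*(-k**2 - 12*k + 13)/(15*(k + 3)*(k + 4)*(k + 5)).
Verify: -8*k/(k**4 + 18*k**3 + 119*k**2 + 342*k + 360) matches t_k.
Σ_(k=1)^n t_k = s_(n+1) − s_(1) = (n*(-n**2 - 15*n - 14)/(15*(n**3 + 15*n**2 + 74*n + 120))) − (0), i.e. n*(-n**2 - 15*n - 14)/(15*(n**3 + 15*n**2 + 74*n + 120)).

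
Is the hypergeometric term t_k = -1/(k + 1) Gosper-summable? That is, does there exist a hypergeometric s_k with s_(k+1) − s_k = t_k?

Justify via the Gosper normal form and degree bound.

No — the linear system for f has no solution.

Ratio r(k) = (k + 1)/(k + 2).
A = k + 1, B = k + 2, C = 1.
f must satisfy (k + 1)·f(k+1) − (k + 1)·f(k) = 1.
Degrees (1,1,0) ⇒ d ≤ 0.
Write f(k) = c0. Then LHS − RHS = -1, requiring -1 = 0: contradictory. No certificate.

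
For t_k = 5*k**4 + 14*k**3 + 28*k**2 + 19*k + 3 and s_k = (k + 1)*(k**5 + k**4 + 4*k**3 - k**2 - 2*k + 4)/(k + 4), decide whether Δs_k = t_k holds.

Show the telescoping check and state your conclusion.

Invalid: residual 3*(-4*k**5 - 33*k**4 - 80*k**3 - 132*k**2 - 81*k - 8)/(k**2 + 9*k + 20) ≠ 0.

s_(k+1) = (k**6 + 8*k**5 + 30*k**4 + 63*k**3 + 71*k**2 + 41*k + 14)/(k + 5)
s_(k+1) − s_k = (5*k**6 + 47*k**5 + 155*k**4 + 311*k**3 + 338*k**2 + 164*k + 36)/(k**2 + 9*k + 20)
(s_(k+1) − s_k) − t_k = 3*(-4*k**5 - 33*k**4 - 80*k**3 - 132*k**2 - 81*k - 8)/(k**2 + 9*k + 20)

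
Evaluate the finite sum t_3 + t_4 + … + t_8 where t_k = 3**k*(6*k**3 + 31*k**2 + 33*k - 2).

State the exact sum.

Step 1: r(k) = 3*(6*k**3 + 49*k**2 + 113*k + 68)/(6*k**3 + 31*k**2 + 33*k - 2).
Factor: A=3; B=1; C=k**3 + 31*k**2/6 + 11*k/2 - 1/3.
Solve (3)·f(k+1) − (1)·f(k) = k**3 + 31*k**2/6 + 11*k/2 - 1/3.
d = 3 from the (0,0,3) case.
Coefficient equations give f(k) = (3*k**3 + 2*k**2 - 3*k - 4)/6.
So s_k = (B(k−1)f/C)·t_k = ((3*k**3 + 2*k**2 - 3*k - 4)/(6*k**3 + 31*k**2 + 33*k - 2))·t_k = 3**k*(3*k**3 + 2*k**2 - 3*k - 4).
s_(k+1) − s_k = 3**k*(6*k**3 + 31*k**2 + 33*k - 2) = t_k.
Telescoping: Σ = s_(9) − s_(3) = 45625194 − (2322) = 45622872.

Σ = 45622872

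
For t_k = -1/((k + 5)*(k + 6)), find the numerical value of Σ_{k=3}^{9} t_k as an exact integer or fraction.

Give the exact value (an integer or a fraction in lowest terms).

Compute t_(k+1)/t_k: get (k + 5)/(k + 7).
Gosper form: A/B · C(k+1)/C(k) with A=k + 5, B=k + 7, C=1.
Solve (k + 5)·f(k+1) − (k + 6)·f(k) = 1.
Degrees (1,1,0) ⇒ d ≤ 1.
Match coefficients ⇒ f(k) = k/5.
Certificate R = B(k−1)f/C = k*(k + 6)/5 gives s_k = -k/(5*k + 25).
Verify: -1/(k**2 + 11*k + 30) matches t_k.
Sum = s_(10) − s_(3); s_(10) = -2/15, s_(3) = -3/40 ⇒ -7/120.

Σ = -7/120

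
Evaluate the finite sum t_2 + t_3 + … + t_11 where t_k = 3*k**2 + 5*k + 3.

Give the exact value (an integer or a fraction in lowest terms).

Σ = 1870

r(k) = (3*k**2 + 11*k + 11)/(3*k**2 + 5*k + 3) after simplifying.
A = 1, B = 1, C = k**2 + 5*k/3 + 1.
Need (1)·f(k+1) − (1)·f(k) = k**2 + 5*k/3 + 1.
Degrees (0,0,2) ⇒ d ≤ 3.
Coefficient equations give f(k) = k*(k**2 + k + 1)/3.
Then R = B(k−1)f/C = k*(k**2 + k + 1)/(3*k**2 + 5*k + 3), so s_k = R(k)·t_k = k*(k**2 + k + 1).
Verify: 3*k**2 + 5*k + 3 matches t_k.
Telescoping: Σ = s_(12) − s_(2) = 1884 − (14) = 1870.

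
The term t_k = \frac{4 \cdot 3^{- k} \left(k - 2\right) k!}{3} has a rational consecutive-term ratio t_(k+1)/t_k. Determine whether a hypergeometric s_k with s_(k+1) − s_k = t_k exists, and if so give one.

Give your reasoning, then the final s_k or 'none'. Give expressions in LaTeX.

s_k = 4 \cdot 3^{- k} k!

Ratio r(k) = (k**2 - 1)/(3*(k - 2)).
Take A(k)=k/3 + 1/3, B(k)=1, C(k)=k - 2.
f must satisfy (k/3 + 1/3)·f(k+1) − (1)·f(k) = k - 2.
deg f ≤ 0 (via 1,0,1).
Coefficient equations give f(k) = 3.
Get s_k = R·t_k = 4*factorial(k)/3**k with R(k) = B(k−1)f(k)/C(k) = 3/(k - 2).
s_(k+1) − s_k = 4*(k - 2)*factorial(k)/(3*3**k) = t_k.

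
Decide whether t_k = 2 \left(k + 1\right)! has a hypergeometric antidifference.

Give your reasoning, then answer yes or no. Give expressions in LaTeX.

Ratio r(k) = k + 2.
Normal form (A,B,C) = (k + 2, 1, 1).
Solve (k + 2)·f(k+1) − (1)·f(k) = 1.
From deg A=1, deg B=0, deg C=0: d=-1.
Bound -1 < 0, so the key equation has no polynomial solution.

No — key equation has no polynomial f.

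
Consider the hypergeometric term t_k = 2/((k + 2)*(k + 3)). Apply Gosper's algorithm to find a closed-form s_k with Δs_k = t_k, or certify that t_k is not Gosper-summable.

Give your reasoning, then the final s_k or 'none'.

s_k = k/(k + 2)

Compute t_(k+1)/t_k: get (k + 2)/(k + 4).
Normal form (A,B,C) = (k + 2, k + 4, 1).
Set up (k + 2)·f(k+1) − (k + 3)·f(k) − (1) = 0.
Degrees (1,1,0) ⇒ d ≤ 1.
A polynomial solution: f(k) = k/2.
Certificate R = B(k−1)f/C = k*(k + 3)/2 gives s_k = k/(k + 2).
Verify: 2/(k**2 + 5*k + 6) matches t_k.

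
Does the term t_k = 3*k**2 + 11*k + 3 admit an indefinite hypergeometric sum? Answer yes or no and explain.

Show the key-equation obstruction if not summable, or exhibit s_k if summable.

Yes. s_k = k*(k**2 + 4*k - 2).

The ratio is (3*k**2 + 17*k + 17)/(3*k**2 + 11*k + 3).
Normal form (A,B,C) = (1, 1, k**2 + 11*k/3 + 1).
f must satisfy (1)·f(k+1) − (1)·f(k) = k**2 + 11*k/3 + 1.
deg f ≤ 3 (via 0,0,2).
A polynomial solution: f(k) = k*(k**2 + 4*k - 2)/3.
R(k) = B(k−1)·f(k)/C(k) = k*(k**2 + 4*k - 2)/(3*k**2 + 11*k + 3); s_k = R·t_k = k*(k**2 + 4*k - 2).
Verify: 3*k**2 + 11*k + 3 matches t_k.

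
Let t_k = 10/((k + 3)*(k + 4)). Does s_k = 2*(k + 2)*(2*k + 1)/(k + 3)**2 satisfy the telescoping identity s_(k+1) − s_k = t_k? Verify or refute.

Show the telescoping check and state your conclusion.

Invalid: residual 2*(2*k**2 + 4*k - 11)/(k**4 + 14*k**3 + 73*k**2 + 168*k + 144) ≠ 0.

s_(k+1) = 2*(k + 3)*(2*k + 3)/(k + 4)**2
s_(k+1) − s_k = 2*(7*k**2 + 39*k + 49)/(k**4 + 14*k**3 + 73*k**2 + 168*k + 144)
(s_(k+1) − s_k) − t_k = 2*(2*k**2 + 4*k - 11)/(k**4 + 14*k**3 + 73*k**2 + 168*k + 144)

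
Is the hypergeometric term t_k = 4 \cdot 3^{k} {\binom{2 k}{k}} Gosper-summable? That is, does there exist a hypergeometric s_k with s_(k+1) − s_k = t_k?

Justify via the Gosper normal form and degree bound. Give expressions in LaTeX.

No — key equation has no polynomial f.

t_(k+1)/t_k = 6*(2*k + 1)/(k + 1).
So A=12*k + 6 and B=k + 1, with C=1.
Need (12*k + 6)·f(k+1) − (k)·f(k) = 1.
From deg A=1, deg B=1, deg C=0: d=-1.
deg f ≤ -1 is impossible — no certificate.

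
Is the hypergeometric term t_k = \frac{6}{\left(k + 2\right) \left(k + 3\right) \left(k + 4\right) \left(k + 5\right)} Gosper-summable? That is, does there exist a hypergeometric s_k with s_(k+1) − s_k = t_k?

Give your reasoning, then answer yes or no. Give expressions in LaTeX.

Yes. s_k = \frac{k \left(k^{2} + 9 k + 26\right)}{12 \left(k + 2\right) \left(k + 3\right) \left(k + 4\right)}.

The ratio is (k + 2)/(k + 6).
So A=k + 2 and B=k + 6, with C=1.
Key eq: (k + 2)·f(k+1) = (k + 5)·f(k) + (1).
From deg A=1, deg B=1, deg C=0: d=3.
Match coefficients ⇒ f(k) = k*(k**2 + 9*k + 26)/72.
Get s_k = R·t_k = k*(k**2 + 9*k + 26)/(12*(k + 2)*(k + 3)*(k + 4)) with R(k) = B(k−1)f(k)/C(k) = k*(k + 5)*(k**2 + 9*k + 26)/72.
Δs = 6/(k**4 + 14*k**3 + 71*k**2 + 154*k + 120), as required.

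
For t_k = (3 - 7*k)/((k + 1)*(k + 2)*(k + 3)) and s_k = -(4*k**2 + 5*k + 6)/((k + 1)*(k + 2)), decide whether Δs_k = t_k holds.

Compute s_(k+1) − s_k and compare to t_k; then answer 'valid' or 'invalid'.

valid (s_(k+1) − s_k reduces to t_k)

s_(k+1) = (-5*k - 4*(k + 1)**2 - 11)/((k + 2)*(k + 3))
s_(k+1) − s_k = (3 - 7*k)/(k**3 + 6*k**2 + 11*k + 6)
(s_(k+1) − s_k) − t_k = 0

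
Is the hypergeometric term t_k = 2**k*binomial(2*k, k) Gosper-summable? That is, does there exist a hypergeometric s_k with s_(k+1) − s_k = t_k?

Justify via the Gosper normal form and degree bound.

No; the degree bound rules out any f.

Compute t_(k+1)/t_k: get 4*(2*k + 1)/(k + 1).
Factor: A=8*k + 4; B=k + 1; C=1.
f must satisfy (8*k + 4)·f(k+1) − (k)·f(k) = 1.
Degrees (1,1,0) ⇒ d ≤ -1.
deg f ≤ -1 is impossible — no certificate.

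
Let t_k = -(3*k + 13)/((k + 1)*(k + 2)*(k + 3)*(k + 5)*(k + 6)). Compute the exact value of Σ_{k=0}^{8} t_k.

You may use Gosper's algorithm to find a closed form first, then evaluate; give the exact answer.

The ratio is (k + 1)*(k + 5)*(3*k + 16)/((k + 4)*(k + 7)*(3*k + 13)).
So A=k + 1 and B=k + 7, with C=k**2 + 25*k/3 + 52/3.
Key eq: (k + 1)·f(k+1) = (k + 6)·f(k) + (k**2 + 25*k/3 + 52/3).
Bound: deg f ≤ 5.
Solve for f: f(k) = k*(k + 3)*(k + 4)*(k**2 + 8*k + 17)/30 (degree 5 ≤ 5).
Certificate R = B(k−1)f/C = k*(k + 3)*(k + 6)*(k**2 + 8*k + 17)/(10*(3*k + 13)) gives s_k = k*(-k**2 - 8*k - 17)/(10*(k**3 + 8*k**2 + 17*k + 10)).
Verify: (-3*k - 13)/(k**5 + 17*k**4 + 107*k**3 + 307*k**2 + 396*k + 180) matches t_k.
Σ_(k=0)^(8) t_k = s_(9) − s_(0) = -153/1540 − (0) = -153/1540.

Σ = -153/1540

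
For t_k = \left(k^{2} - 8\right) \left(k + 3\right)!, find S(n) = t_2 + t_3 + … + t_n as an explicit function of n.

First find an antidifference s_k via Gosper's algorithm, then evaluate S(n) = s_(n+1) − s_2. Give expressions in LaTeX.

Compute t_(k+1)/t_k: get (k + 4)*((k + 1)**2 - 8)/(k**2 - 8).
Take A(k)=k + 4, B(k)=1, C(k)=k**2 - 8.
Set up (k + 4)·f(k+1) − (1)·f(k) − (k**2 - 8) = 0.
deg f ≤ 1 (via 1,0,2).
Solve for f: f(k) = k - 4 (degree 1 ≤ 1).
Then R = B(k−1)f/C = (k - 4)/(k**2 - 8), so s_k = R(k)·t_k = (k - 4)*factorial(k + 3).
Δs = (k**2 - 8)*factorial(k + 3), as required.
Telescope: S(n) = s_(n+1) − s_(2) = (n - 3)*factorial(n + 4) − (-240) = n*factorial(n + 4) - 3*factorial(n + 4) + 240.

S(n) = n \left(n + 4\right)! - 3 \left(n + 4\right)! + 240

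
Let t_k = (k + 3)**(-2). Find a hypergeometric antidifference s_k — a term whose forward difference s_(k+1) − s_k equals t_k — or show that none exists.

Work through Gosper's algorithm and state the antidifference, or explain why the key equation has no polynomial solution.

none (Gosper's algorithm certifies no s_k)

The ratio is (k + 3)**2/(k + 4)**2.
A = k**2 + 6*k + 9, B = k**2 + 8*k + 16, C = 1.
Set up (k**2 + 6*k + 9)·f(k+1) − (k**2 + 6*k + 9)·f(k) − (1) = 0.
d = 0 from the (2,2,0) case.
Generic f = c0 gives residual -1; -1 = 0 cannot hold, so t_k is not Gosper-summable.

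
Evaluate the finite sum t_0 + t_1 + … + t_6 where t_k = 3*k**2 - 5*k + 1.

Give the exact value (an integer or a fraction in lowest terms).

Σ = 175

The ratio is (3*k**2 + k - 1)/(3*k**2 - 5*k + 1).
Take A(k)=1, B(k)=1, C(k)=k**2 - 5*k/3 + 1/3.
Solve (1)·f(k+1) − (1)·f(k) = k**2 - 5*k/3 + 1/3.
From deg A=0, deg B=0, deg C=2: d=3.
Solve for f: f(k) = k*(k - 2)**2/3 (degree 3 ≤ 3).
So s_k = (B(k−1)f/C)·t_k = (k*(k - 2)**2/(3*k**2 - 5*k + 1))·t_k = k*(k**2 - 4*k + 4).
Verify: 3*k**2 - 5*k + 1 matches t_k.
Telescoping: Σ = s_(7) − s_(0) = 175 − (0) = 175.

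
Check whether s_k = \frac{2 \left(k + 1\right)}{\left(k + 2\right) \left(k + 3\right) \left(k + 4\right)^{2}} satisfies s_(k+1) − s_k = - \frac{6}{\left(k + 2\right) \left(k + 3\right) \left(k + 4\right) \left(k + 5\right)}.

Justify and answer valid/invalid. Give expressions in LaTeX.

Invalid: residual \frac{6 \left(4 k + 17\right)}{k^{6} + 23 k^{5} + 217 k^{4} + 1073 k^{3} + 2926 k^{2} + 4160 k + 2400} ≠ 0.

s_(k+1) = 2*(k + 2)/((k + 3)*(k + 4)*(k + 5)**2)
s_(k+1) − s_k = 2*(-(k + 1)*(k + 5)**2 + (k + 2)**2*(k + 4))/((k + 2)*(k + 3)*(k + 4)**2*(k + 5)**2)
(s_(k+1) − s_k) − t_k = 6*(4*k + 17)/(k**6 + 23*k**5 + 217*k**4 + 1073*k**3 + 2926*k**2 + 4160*k + 2400)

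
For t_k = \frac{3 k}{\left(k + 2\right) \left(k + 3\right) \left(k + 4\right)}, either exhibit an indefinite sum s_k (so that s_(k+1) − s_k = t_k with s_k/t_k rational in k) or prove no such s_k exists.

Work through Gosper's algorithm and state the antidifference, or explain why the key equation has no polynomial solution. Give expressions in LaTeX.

s_k = \frac{k \left(k - 1\right)}{2 \left(k + 2\right) \left(k + 3\right)}

Ratio r(k) = (k + 1)*(k + 2)/(k*(k + 5)).
Take A(k)=k + 2, B(k)=k + 5, C(k)=k.
Key eq: (k + 2)·f(k+1) = (k + 4)·f(k) + (k).
d = 2 from the (1,1,1) case.
Solve for f: f(k) = k*(k - 1)/6 (degree 2 ≤ 2).
Then R = B(k−1)f/C = (k - 1)*(k + 4)/6, so s_k = R(k)·t_k = k*(k - 1)/(2*(k + 2)*(k + 3)).
Check: Δs_k = 3*k/(k**3 + 9*k**2 + 26*k + 24). ✓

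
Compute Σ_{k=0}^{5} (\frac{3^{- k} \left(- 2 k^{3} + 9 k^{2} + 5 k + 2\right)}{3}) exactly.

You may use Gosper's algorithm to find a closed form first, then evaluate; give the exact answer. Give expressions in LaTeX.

r(k) = (2*k**3 - 3*k**2 - 17*k - 14)/(3*(2*k**3 - 9*k**2 - 5*k - 2)) after simplifying.
Gosper form: A/B · C(k+1)/C(k) with A=1/3, B=1, C=k**3 - 9*k**2/2 - 5*k/2 - 1.
Key eq: (1/3)·f(k+1) = (1)·f(k) + (k**3 - 9*k**2/2 - 5*k/2 - 1).
Bound: deg f ≤ 3.
Match coefficients ⇒ f(k) = -3*(k**3 - 3*k**2 - 4*k - 4)/2.
Certificate R = B(k−1)f/C = -3*(k**3 - 3*k**2 - 4*k - 4)/(2*k**3 - 9*k**2 - 5*k - 2) gives s_k = (k**3 - 3*k**2 - 4*k - 4)/3**k.
Δs = (-2*k**3 + 9*k**2 + 5*k + 2)/(3*3**k), as required.
Sum = s_(6) − s_(0); s_(6) = 80/729, s_(0) = -4 ⇒ 2996/729.

Σ = 2996/729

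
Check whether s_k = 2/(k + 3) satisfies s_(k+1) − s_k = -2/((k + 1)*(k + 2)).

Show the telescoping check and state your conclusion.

Invalid: residual 4*(2*k + 5)/(k**4 + 10*k**3 + 35*k**2 + 50*k + 24) ≠ 0.

s_(k+1) = 2/(k + 4)
s_(k+1) − s_k = -2/((k + 3)*(k + 4))
(s_(k+1) − s_k) − t_k = 4*(2*k + 5)/(k**4 + 10*k**3 + 35*k**2 + 50*k + 24)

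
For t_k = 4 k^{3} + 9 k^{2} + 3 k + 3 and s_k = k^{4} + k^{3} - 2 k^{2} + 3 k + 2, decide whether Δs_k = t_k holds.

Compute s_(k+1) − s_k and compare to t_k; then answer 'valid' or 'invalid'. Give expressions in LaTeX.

s_(k+1) = k**4 + 5*k**3 + 7*k**2 + 6*k + 5
s_(k+1) − s_k = 4*k**3 + 9*k**2 + 3*k + 3
(s_(k+1) − s_k) − t_k = 0

valid (s_(k+1) − s_k reduces to t_k)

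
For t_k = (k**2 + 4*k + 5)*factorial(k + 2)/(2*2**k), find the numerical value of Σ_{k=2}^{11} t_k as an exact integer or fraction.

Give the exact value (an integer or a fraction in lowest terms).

Σ = 297972651

Compute t_(k+1)/t_k: get (k + 3)*(4*k + (k + 1)**2 + 9)/(2*(k**2 + 4*k + 5)).
So A=k/2 + 3/2 and B=1, with C=k**2 + 4*k + 5.
Need (k/2 + 3/2)·f(k+1) − (1)·f(k) = k**2 + 4*k + 5.
From deg A=1, deg B=0, deg C=2: d=1.
Match coefficients ⇒ f(k) = 2*(k + 2).
Certificate R = B(k−1)f/C = 2*(k + 2)/(k**2 + 4*k + 5) gives s_k = (k + 2)*factorial(k + 2)/2**k.
Verify: (k**2 + 4*k + 5)*factorial(k + 2)/(2*2**k) matches t_k.
Σ_(k=2)^(11) t_k = s_(12) − s_(2) = 297972675 − (24) = 297972651.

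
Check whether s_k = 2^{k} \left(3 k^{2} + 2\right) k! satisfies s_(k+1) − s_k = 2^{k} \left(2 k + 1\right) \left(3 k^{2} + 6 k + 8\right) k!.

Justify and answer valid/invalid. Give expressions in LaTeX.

Valid — Δs_k = t_k.

s_(k+1) = 2**(k + 1)*(3*k**2 + 6*k + 5)*factorial(k + 1)
s_(k+1) − s_k = 2**k*(2*k + 1)*(3*k**2 + 6*k + 8)*factorial(k)
(s_(k+1) − s_k) − t_k = 0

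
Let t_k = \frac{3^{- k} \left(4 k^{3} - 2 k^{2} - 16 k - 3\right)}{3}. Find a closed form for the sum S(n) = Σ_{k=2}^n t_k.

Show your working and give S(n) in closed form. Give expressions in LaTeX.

Compute t_(k+1)/t_k: get (4*k**3 + 10*k**2 - 8*k - 17)/(3*(4*k**3 - 2*k**2 - 16*k - 3)).
Normal form (A,B,C) = (1/3, 1, k**3 - k**2/2 - 4*k - 3/4).
Solve (1/3)·f(k+1) − (1)·f(k) = k**3 - k**2/2 - 4*k - 3/4.
From deg A=0, deg B=0, deg C=3: d=3.
Match coefficients ⇒ f(k) = -3*(k - 1)*(2*k**2 + 4*k + 1)/4.
R(k) = B(k−1)·f(k)/C(k) = -3*(k - 1)*(2*k**2 + 4*k + 1)/(4*k**3 - 2*k**2 - 16*k - 3); s_k = R·t_k = (-2*k**3 - 2*k**2 + 3*k + 1)/3**k.
Verify: (4*k**3 - 2*k**2 - 16*k - 3)/(3*3**k) matches t_k.
Evaluate: s_(n+1) = 3**(-n - 1)*n*(-2*n**2 - 8*n - 7); subtract s_(2) = -17/9 ⇒ S(n) = 3**(-n - 2)*(17*3**n - 6*n**3 - 24*n**2 - 21*n).

S(n) = 3^{- n - 2} \left(17 \cdot 3^{n} - 6 n^{3} - 24 n^{2} - 21 n\right)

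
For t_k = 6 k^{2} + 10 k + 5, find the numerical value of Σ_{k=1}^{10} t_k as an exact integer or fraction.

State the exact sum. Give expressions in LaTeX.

Ratio r(k) = (6*k**2 + 22*k + 21)/(6*k**2 + 10*k + 5).
Factor: A=1; B=1; C=k**2 + 5*k/3 + 5/6.
Need (1)·f(k+1) − (1)·f(k) = k**2 + 5*k/3 + 5/6.
From deg A=0, deg B=0, deg C=2: d=3.
Coefficient equations give f(k) = k*(2*k**2 + 2*k + 1)/6.
So s_k = (B(k−1)f/C)·t_k = (k*(2*k**2 + 2*k + 1)/(6*k**2 + 10*k + 5))·t_k = k*(2*k**2 + 2*k + 1).
Δs = 6*k**2 + 10*k + 5, as required.
Telescoping: Σ = s_(11) − s_(1) = 2915 − (5) = 2910.

Σ = 2910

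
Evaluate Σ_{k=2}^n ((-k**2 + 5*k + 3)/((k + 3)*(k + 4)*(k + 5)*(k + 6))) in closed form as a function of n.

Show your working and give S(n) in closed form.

S(n) = (-n**3 + 15*n**2 + 16*n - 30)/(30*(n**3 + 15*n**2 + 74*n + 120))

r(k) = (k**3 - 16*k - 21)/(k**3 + 2*k**2 - 38*k - 21) after simplifying.
Gosper form: A/B · C(k+1)/C(k) with A=k + 3, B=k + 7, C=k**2 - 5*k - 3.
Need (k + 3)·f(k+1) − (k + 6)·f(k) = k**2 - 5*k - 3.
d = 3 from the (1,1,2) case.
Match coefficients ⇒ f(k) = k*(k**2 - 48*k - 13)/60.
Certificate R = B(k−1)f/C = k*(k + 6)*(k**2 - 48*k - 13)/(60*(k**2 - 5*k - 3)) gives s_k = k*(-k**2 + 48*k + 13)/(60*(k + 3)*(k + 4)*(k + 5)).
Δs = (-k**2 + 5*k + 3)/(k**4 + 18*k**3 + 119*k**2 + 342*k + 360), as required.
Σ_(k=2)^n t_k = s_(n+1) − s_(2) = ((-n**3 + 45*n**2 + 106*n + 60)/(60*(n**3 + 15*n**2 + 74*n + 120))) − (1/60), i.e. (-n**3 + 15*n**2 + 16*n - 30)/(30*(n**3 + 15*n**2 + 74*n + 120)).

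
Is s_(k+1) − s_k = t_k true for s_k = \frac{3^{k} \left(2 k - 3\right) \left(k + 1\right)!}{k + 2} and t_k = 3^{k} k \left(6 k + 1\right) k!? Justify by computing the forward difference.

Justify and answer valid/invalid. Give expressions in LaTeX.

Invalid: residual - \frac{3^{k} \left(6 k^{3} + 13 k^{2} + 3\right) k!}{\left(k + 2\right) \left(k + 3\right)} ≠ 0.

s_(k+1) = 3**(k + 1)*(2*k - 1)*factorial(k + 2)/(k + 3)
s_(k+1) − s_k = 3**k*(6*k**3 + 19*k**2 + 9*k - 3)*factorial(k + 1)/((k + 2)*(k + 3))
(s_(k+1) − s_k) − t_k = -3**k*(6*k**3 + 13*k**2 + 3)*factorial(k)/((k + 2)*(k + 3))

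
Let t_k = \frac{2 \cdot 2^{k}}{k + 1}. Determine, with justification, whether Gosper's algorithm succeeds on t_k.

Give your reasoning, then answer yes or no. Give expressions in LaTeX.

Compute t_(k+1)/t_k: get 2*(k + 1)/(k + 2).
Factor: A=2*k + 2; B=k + 2; C=1.
Set up (2*k + 2)·f(k+1) − (k + 1)·f(k) − (1) = 0.
deg f ≤ -1 (via 1,1,0).
Bound -1 < 0, so the key equation has no polynomial solution.

No — t_k has no hypergeometric antidifference.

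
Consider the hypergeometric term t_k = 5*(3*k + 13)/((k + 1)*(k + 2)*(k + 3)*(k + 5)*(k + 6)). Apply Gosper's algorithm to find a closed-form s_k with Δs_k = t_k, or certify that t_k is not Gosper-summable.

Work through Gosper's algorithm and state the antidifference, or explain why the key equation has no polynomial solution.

r(k) = (k + 1)*(k + 5)*(3*k + 16)/((k + 4)*(k + 7)*(3*k + 13)) after simplifying.
Gosper form: A/B · C(k+1)/C(k) with A=k + 1, B=k + 7, C=k**2 + 25*k/3 + 52/3.
Need (k + 1)·f(k+1) − (k + 6)·f(k) = k**2 + 25*k/3 + 52/3.
Bound: deg f ≤ 5.
Solving with deg f ≤ 5: f(k) = k*(k + 3)*(k + 4)*(k**2 + 8*k + 17)/30.
Certificate R = B(k−1)f/C = k*(k + 3)*(k + 6)*(k**2 + 8*k + 17)/(10*(3*k + 13)) gives s_k = k*(k**2 + 8*k + 17)/(2*(k**3 + 8*k**2 + 17*k + 10)).
Δs = 5*(3*k + 13)/(k**5 + 17*k**4 + 107*k**3 + 307*k**2 + 396*k + 180), as required.

s_k = k*(k**2 + 8*k + 17)/(2*(k**3 + 8*k**2 + 17*k + 10))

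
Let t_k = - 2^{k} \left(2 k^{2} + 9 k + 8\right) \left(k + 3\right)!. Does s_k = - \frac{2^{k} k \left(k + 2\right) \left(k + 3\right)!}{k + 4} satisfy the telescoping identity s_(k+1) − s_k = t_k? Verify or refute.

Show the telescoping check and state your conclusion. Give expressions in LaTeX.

Invalid: residual \frac{2^{k + 1} \left(2 k^{3} + 17 k^{2} + 43 k + 32\right) \left(k + 3\right)!}{\left(k + 4\right) \left(k + 5\right)} ≠ 0.

s_(k+1) = -2**(k + 1)*(k + 1)*(k + 3)*factorial(k + 4)/(k + 5)
s_(k+1) − s_k = -2**k*(2*k**4 + 23*k**3 + 95*k**2 + 166*k + 96)*factorial(k + 3)/((k + 4)*(k + 5))
(s_(k+1) − s_k) − t_k = 2**(k + 1)*(2*k**3 + 17*k**2 + 43*k + 32)*factorial(k + 3)/((k + 4)*(k + 5))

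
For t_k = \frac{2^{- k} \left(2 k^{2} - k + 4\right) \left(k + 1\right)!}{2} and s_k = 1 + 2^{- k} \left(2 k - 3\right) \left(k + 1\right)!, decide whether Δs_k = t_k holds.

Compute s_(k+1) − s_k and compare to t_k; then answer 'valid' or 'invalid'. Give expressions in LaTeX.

Valid: the claim telescopes to t_k.

s_(k+1) = 2**(-k - 1)*(2*k - 1)*factorial(k + 2) + 1
s_(k+1) − s_k = (2*k**2 - k + 4)*factorial(k + 1)/(2*2**k)
(s_(k+1) − s_k) − t_k = 0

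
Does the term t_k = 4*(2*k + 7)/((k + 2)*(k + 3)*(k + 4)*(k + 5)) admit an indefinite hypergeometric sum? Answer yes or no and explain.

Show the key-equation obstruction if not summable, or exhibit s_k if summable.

Yes. s_k = k*(k + 6)/(2*(k**2 + 6*k + 8)).

r(k) = (k + 2)*(2*k + 9)/((k + 6)*(2*k + 7)) after simplifying.
Gosper form: A/B · C(k+1)/C(k) with A=k + 2, B=k + 6, C=k + 7/2.
f must satisfy (k + 2)·f(k+1) − (k + 5)·f(k) = k + 7/2.
Bound: deg f ≤ 3.
Match coefficients ⇒ f(k) = k*(k + 3)*(k + 6)/16.
Get s_k = R·t_k = k*(k + 6)/(2*(k**2 + 6*k + 8)) with R(k) = B(k−1)f(k)/C(k) = k*(k + 3)*(k + 5)*(k + 6)/(8*(2*k + 7)).
Δs = 4*(2*k + 7)/(k**4 + 14*k**3 + 71*k**2 + 154*k + 120), as required.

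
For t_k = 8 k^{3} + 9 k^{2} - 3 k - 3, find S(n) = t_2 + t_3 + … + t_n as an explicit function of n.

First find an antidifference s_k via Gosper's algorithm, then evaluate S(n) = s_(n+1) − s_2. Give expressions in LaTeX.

S(n) = 2 n^{4} + 7 n^{3} + 5 n^{2} - 3 n - 11

t_(k+1)/t_k = (8*k**3 + 33*k**2 + 39*k + 11)/(8*k**3 + 9*k**2 - 3*k - 3).
A = 1, B = 1, C = k**3 + 9*k**2/8 - 3*k/8 - 3/8.
f must satisfy (1)·f(k+1) − (1)·f(k) = k**3 + 9*k**2/8 - 3*k/8 - 3/8.
Degrees (0,0,3) ⇒ d ≤ 4.
A polynomial solution: f(k) = k**2*(2*k**2 - k - 4)/8.
So s_k = (B(k−1)f/C)·t_k = (k**2*(2*k**2 - k - 4)/(8*k**3 + 9*k**2 - 3*k - 3))·t_k = k**2*(2*k**2 - k - 4).
Δs = 8*k**3 + 9*k**2 - 3*k - 3, as required.
s_(n+1) = 2*n**4 + 7*n**3 + 5*n**2 - 3*n - 3 and s_(2) = 8, so S(n) = 2*n**4 + 7*n**3 + 5*n**2 - 3*n - 11.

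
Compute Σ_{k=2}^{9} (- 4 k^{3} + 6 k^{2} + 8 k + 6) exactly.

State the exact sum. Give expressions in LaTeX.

Σ = -5992

r(k) = (2*k**3 + 3*k**2 - 4*k - 8)/(2*k**3 - 3*k**2 - 4*k - 3) after simplifying.
A = 1, B = 1, C = k**3 - 3*k**2/2 - 2*k - 3/2.
Solve (1)·f(k+1) − (1)·f(k) = k**3 - 3*k**2/2 - 2*k - 3/2.
d = 4 from the (0,0,3) case.
A polynomial solution: f(k) = k*(k**3 - 4*k**2 - 3)/4.
Get s_k = R·t_k = k*(-k**3 + 4*k**2 + 3) with R(k) = B(k−1)f(k)/C(k) = k*(k**3 - 4*k**2 - 3)/(2*(2*k**3 - 3*k**2 - 4*k - 3)).
Check: Δs_k = -4*k**3 + 6*k**2 + 8*k + 6. ✓
Sum = s_(10) − s_(2); s_(10) = -5970, s_(2) = 22 ⇒ -5992.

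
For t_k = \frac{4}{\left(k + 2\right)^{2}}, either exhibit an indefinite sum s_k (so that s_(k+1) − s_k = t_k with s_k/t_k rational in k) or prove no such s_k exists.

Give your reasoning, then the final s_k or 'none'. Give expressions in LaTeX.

Compute t_(k+1)/t_k: get (k + 2)**2/(k + 3)**2.
So A=k**2 + 4*k + 4 and B=k**2 + 6*k + 9, with C=1.
Key eq: (k**2 + 4*k + 4)·f(k+1) = (k**2 + 4*k + 4)·f(k) + (1).
d = 0 from the (2,2,0) case.
f = c0 ⇒ A·f(k+1) − B(k−1)·f(k) − C = -1. The system {-1 = 0} is inconsistent; no antidifference.

not Gosper-summable; s_k does not exist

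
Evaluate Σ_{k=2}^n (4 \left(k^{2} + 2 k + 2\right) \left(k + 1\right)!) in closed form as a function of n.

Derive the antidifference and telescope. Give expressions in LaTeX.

Ratio r(k) = (k + 2)*(2*k + (k + 1)**2 + 4)/(k**2 + 2*k + 2).
So A=k + 2 and B=1, with C=k**2 + 2*k + 2.
Solve (k + 2)·f(k+1) − (1)·f(k) = k**2 + 2*k + 2.
Bound: deg f ≤ 1.
Coefficient equations give f(k) = k.
Certificate R = B(k−1)f/C = k/(k**2 + 2*k + 2) gives s_k = 4*k*factorial(k + 1).
Δs = 4*(k**2 + 2*k + 2)*factorial(k + 1), as required.
Evaluate: s_(n+1) = 4*(n + 1)*factorial(n + 2); subtract s_(2) = 48 ⇒ S(n) = 4*n*factorial(n + 2) + 4*factorial(n + 2) - 48.

S(n) = 4 n \left(n + 2\right)! + 4 \left(n + 2\right)! - 48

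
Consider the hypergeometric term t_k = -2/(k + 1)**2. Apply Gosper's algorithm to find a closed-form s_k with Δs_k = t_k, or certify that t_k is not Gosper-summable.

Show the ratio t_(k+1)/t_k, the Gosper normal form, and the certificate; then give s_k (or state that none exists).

none (Gosper's algorithm certifies no s_k)

The ratio is (k + 1)**2/(k + 2)**2.
A = k**2 + 2*k + 1, B = k**2 + 4*k + 4, C = 1.
Set up (k**2 + 2*k + 1)·f(k+1) − (k**2 + 2*k + 1)·f(k) − (1) = 0.
From deg A=2, deg B=2, deg C=0: d=0.
f = c0 ⇒ A·f(k+1) − B(k−1)·f(k) − C = -1. The system {-1 = 0} is inconsistent; no antidifference.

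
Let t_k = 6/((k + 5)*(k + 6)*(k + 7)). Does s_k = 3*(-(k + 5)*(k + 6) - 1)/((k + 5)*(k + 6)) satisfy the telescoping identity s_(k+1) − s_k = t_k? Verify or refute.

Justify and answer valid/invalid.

s_(k+1) = 3*(-(k + 6)*(k + 7) - 1)/((k + 6)*(k + 7))
s_(k+1) − s_k = 6/(k**3 + 18*k**2 + 107*k + 210)
(s_(k+1) − s_k) − t_k = 0

valid (s_(k+1) − s_k reduces to t_k)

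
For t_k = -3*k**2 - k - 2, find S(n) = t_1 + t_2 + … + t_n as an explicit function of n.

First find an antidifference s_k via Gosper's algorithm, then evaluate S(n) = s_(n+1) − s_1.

Compute t_(k+1)/t_k: get (k + 3*(k + 1)**2 + 3)/(3*k**2 + k + 2).
So A=1 and B=1, with C=k**2 + k/3 + 2/3.
f must satisfy (1)·f(k+1) − (1)·f(k) = k**2 + k/3 + 2/3.
Bound: deg f ≤ 3.
Coefficient equations give f(k) = k*(k**2 - k + 2)/3.
Get s_k = R·t_k = k*(-k**2 + k - 2) with R(k) = B(k−1)f(k)/C(k) = k*(k**2 - k + 2)/(3*k**2 + k + 2).
Δs = -3*k**2 - k - 2, as required.
Σ_(k=1)^n t_k = s_(n+1) − s_(1) = (-n**3 - 2*n**2 - 3*n - 2) − (-2), i.e. n*(-n**2 - 2*n - 3).

S(n) = n*(-n**2 - 2*n - 3)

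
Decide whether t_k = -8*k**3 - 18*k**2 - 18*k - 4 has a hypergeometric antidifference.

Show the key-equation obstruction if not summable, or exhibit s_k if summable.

Yes. s_k = 2*k*(-k**3 - k**2 - k + 1).

Ratio r(k) = (4*k**3 + 21*k**2 + 39*k + 24)/(4*k**3 + 9*k**2 + 9*k + 2).
Gosper form: A/B · C(k+1)/C(k) with A=1, B=1, C=k**3 + 9*k**2/4 + 9*k/4 + 1/2.
Key eq: (1)·f(k+1) = (1)·f(k) + (k**3 + 9*k**2/4 + 9*k/4 + 1/2).
Degrees (0,0,3) ⇒ d ≤ 4.
Solving with deg f ≤ 4: f(k) = k*(k**3 + k**2 + k - 1)/4.
R(k) = B(k−1)·f(k)/C(k) = k*(k**3 + k**2 + k - 1)/(4*k**3 + 9*k**2 + 9*k + 2); s_k = R·t_k = 2*k*(-k**3 - k**2 - k + 1).
s_(k+1) − s_k = -8*k**3 - 18*k**2 - 18*k - 4 = t_k.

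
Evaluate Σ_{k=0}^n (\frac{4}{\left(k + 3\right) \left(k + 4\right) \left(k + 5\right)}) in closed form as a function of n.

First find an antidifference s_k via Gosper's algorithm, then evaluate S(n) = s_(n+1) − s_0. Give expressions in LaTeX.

S(n) = \frac{n^{2} + 9 n + 8}{6 \left(n^{2} + 9 n + 20\right)}

Ratio r(k) = (k + 3)/(k + 6).
A = k + 3, B = k + 6, C = 1.
Solve (k + 3)·f(k+1) − (k + 5)·f(k) = 1.
Degrees (1,1,0) ⇒ d ≤ 2.
A polynomial solution: f(k) = k*(k + 7)/24.
R(k) = B(k−1)·f(k)/C(k) = k*(k + 5)*(k + 7)/24; s_k = R·t_k = k*(k + 7)/(6*(k + 3)*(k + 4)).
s_(k+1) − s_k = 4/(k**3 + 12*k**2 + 47*k + 60) = t_k.
s_(n+1) = (n**2 + 9*n + 8)/(6*(n**2 + 9*n + 20)) and s_(0) = 0, so S(n) = (n**2 + 9*n + 8)/(6*(n**2 + 9*n + 20)).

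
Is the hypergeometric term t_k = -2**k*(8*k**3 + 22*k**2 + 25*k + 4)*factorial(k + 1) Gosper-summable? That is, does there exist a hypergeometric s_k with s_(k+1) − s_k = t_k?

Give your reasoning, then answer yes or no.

Yes. s_k = -2**k*k*(4*k - 3)*factorial(k + 1).

r(k) = 2*(8*k**4 + 62*k**3 + 185*k**2 + 245*k + 118)/(8*k**3 + 22*k**2 + 25*k + 4) after simplifying.
Gosper form: A/B · C(k+1)/C(k) with A=2*k + 4, B=1, C=k**3 + 11*k**2/4 + 25*k/8 + 1/2.
Set up (2*k + 4)·f(k+1) − (1)·f(k) − (k**3 + 11*k**2/4 + 25*k/8 + 1/2) = 0.
Degrees (1,0,3) ⇒ d ≤ 2.
Coefficient equations give f(k) = k*(4*k - 3)/8.
Certificate R = B(k−1)f/C = k*(4*k - 3)/(8*k**3 + 22*k**2 + 25*k + 4) gives s_k = -2**k*k*(4*k - 3)*factorial(k + 1).
s_(k+1) − s_k = -2**k*(8*k**3 + 22*k**2 + 25*k + 4)*factorial(k + 1) = t_k.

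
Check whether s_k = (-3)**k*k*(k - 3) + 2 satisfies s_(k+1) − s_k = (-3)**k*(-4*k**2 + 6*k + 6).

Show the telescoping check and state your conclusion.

s_(k+1) = (-3)**(k + 1)*(k - 2)*(k + 1) + 2
s_(k+1) − s_k = (-3)**k*(-4*k**2 + 6*k + 6)
(s_(k+1) − s_k) − t_k = 0

valid (s_(k+1) − s_k reduces to t_k)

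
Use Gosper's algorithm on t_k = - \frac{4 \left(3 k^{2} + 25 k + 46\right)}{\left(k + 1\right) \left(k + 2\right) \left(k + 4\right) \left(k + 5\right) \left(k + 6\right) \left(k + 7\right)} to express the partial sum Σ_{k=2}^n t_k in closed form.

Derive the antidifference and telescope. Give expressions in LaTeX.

S(n) = \frac{- n^{3} - 14 n^{2} - 59 n + 74}{36 \left(n^{3} + 14 n^{2} + 59 n + 70\right)}

The ratio is (k + 1)*(k + 4)*(25*k + 3*(k + 1)**2 + 71)/((k + 3)*(k + 8)*(3*k**2 + 25*k + 46)).
So A=k + 1 and B=k + 8, with C=k**3 + 34*k**2/3 + 121*k/3 + 46.
f must satisfy (k + 1)·f(k+1) − (k + 7)·f(k) = k**3 + 34*k**2/3 + 121*k/3 + 46.
From deg A=1, deg B=1, deg C=3: d=6.
A polynomial solution: f(k) = k*(k + 2)*(k + 3)*(k + 5)*(k**2 + 11*k + 34)/72.
Get s_k = R·t_k = k*(-k**2 - 11*k - 34)/(6*(k**3 + 11*k**2 + 34*k + 24)) with R(k) = B(k−1)f(k)/C(k) = k*(k + 2)*(k + 5)*(k + 7)*(k**2 + 11*k + 34)/(24*(3*k**2 + 25*k + 46)).
Δs = 4*(-3*k**2 - 25*k - 46)/(k**6 + 25*k**5 + 247*k**4 + 1219*k**3 + 3112*k**2 + 3796*k + 1680), as required.
Telescope: S(n) = s_(n+1) − s_(2) = (-n**3 - 14*n**2 - 59*n - 46)/(6*(n**3 + 14*n**2 + 59*n + 70)) − (-5/36) = (-n**3 - 14*n**2 - 59*n + 74)/(36*(n**3 + 14*n**2 + 59*n + 70)).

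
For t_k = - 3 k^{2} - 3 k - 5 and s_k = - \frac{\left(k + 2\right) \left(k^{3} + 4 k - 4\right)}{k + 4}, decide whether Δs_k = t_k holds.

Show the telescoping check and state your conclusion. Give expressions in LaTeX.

s_(k+1) = -(k + 3)*(4*k + (k + 1)**3)/(k + 5)
s_(k+1) − s_k = (-3*k**4 - 26*k**3 - 62*k**2 - 79*k - 52)/(k**2 + 9*k + 20)
(s_(k+1) − s_k) − t_k = 2*(2*k**3 + 15*k**2 + 13*k + 24)/(k**2 + 9*k + 20)

Invalid: residual \frac{2 \left(2 k^{3} + 15 k^{2} + 13 k + 24\right)}{k^{2} + 9 k + 20} ≠ 0.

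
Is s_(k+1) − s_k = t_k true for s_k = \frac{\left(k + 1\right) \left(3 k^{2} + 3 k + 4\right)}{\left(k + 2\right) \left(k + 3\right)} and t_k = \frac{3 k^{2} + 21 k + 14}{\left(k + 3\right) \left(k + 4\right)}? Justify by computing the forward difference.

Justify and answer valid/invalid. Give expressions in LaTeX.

s_(k+1) = (k + 2)*(3*k + 3*(k + 1)**2 + 7)/((k + 3)*(k + 4))
s_(k+1) − s_k = (3*k**3 + 27*k**2 + 44*k + 24)/(k**3 + 9*k**2 + 26*k + 24)
(s_(k+1) − s_k) − t_k = 4*(-3*k - 1)/(k**3 + 9*k**2 + 26*k + 24)

Invalid: residual \frac{4 \left(- 3 k - 1\right)}{k^{3} + 9 k^{2} + 26 k + 24} ≠ 0.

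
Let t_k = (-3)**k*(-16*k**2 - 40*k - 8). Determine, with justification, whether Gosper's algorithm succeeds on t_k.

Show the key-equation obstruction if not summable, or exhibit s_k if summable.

t_(k+1)/t_k = 3*(-2*k**2 - 9*k - 8)/(2*k**2 + 5*k + 1).
Gosper form: A/B · C(k+1)/C(k) with A=-3, B=1, C=k**2 + 5*k/2 + 1/2.
Key eq: (-3)·f(k+1) = (1)·f(k) + (k**2 + 5*k/2 + 1/2).
Bound: deg f ≤ 2.
Coefficient equations give f(k) = -(k**2 + k - 1)/4.
Then R = B(k−1)f/C = -(k**2 + k - 1)/(2*(2*k**2 + 5*k + 1)), so s_k = R(k)·t_k = 4*(-3)**k*(k**2 + k - 1).
Δs = (-3)**k*(-16*k**2 - 40*k - 8), as required.

Yes. s_k = 4*(-3)**k*(k**2 + k - 1).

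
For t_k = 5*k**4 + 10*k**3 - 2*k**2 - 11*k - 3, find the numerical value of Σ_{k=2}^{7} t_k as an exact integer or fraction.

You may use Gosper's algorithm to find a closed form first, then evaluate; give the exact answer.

Σ = 30612

Compute t_(k+1)/t_k: get (5*k**4 + 30*k**3 + 58*k**2 + 35*k - 1)/(5*k**4 + 10*k**3 - 2*k**2 - 11*k - 3).
Gosper form: A/B · C(k+1)/C(k) with A=1, B=1, C=k**4 + 2*k**3 - 2*k**2/5 - 11*k/5 - 3/5.
f must satisfy (1)·f(k+1) − (1)·f(k) = k**4 + 2*k**3 - 2*k**2/5 - 11*k/5 - 3/5.
deg f ≤ 5 (via 0,0,4).
Solving with deg f ≤ 5: f(k) = k*(k**4 - 4*k**2 - 2*k + 2)/5.
Get s_k = R·t_k = k*(k**4 - 4*k**2 - 2*k + 2) with R(k) = B(k−1)f(k)/C(k) = k*(k**4 - 4*k**2 - 2*k + 2)/(5*k**4 + 10*k**3 - 2*k**2 - 11*k - 3).
Verify: 5*k**4 + 10*k**3 - 2*k**2 - 11*k - 3 matches t_k.
Σ_(k=2)^(7) t_k = s_(8) − s_(2) = 30608 − (-4) = 30612.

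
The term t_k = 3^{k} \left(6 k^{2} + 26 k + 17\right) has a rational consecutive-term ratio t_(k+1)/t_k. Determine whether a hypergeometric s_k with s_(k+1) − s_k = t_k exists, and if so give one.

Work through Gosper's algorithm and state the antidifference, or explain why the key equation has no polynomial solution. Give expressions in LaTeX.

s_k = 3^{k} \left(3 k^{2} + 4 k - 2\right)

Ratio r(k) = 3*(6*k**2 + 38*k + 49)/(6*k**2 + 26*k + 17).
So A=3 and B=1, with C=k**2 + 13*k/3 + 17/6.
f must satisfy (3)·f(k+1) − (1)·f(k) = k**2 + 13*k/3 + 17/6.
Degrees (0,0,2) ⇒ d ≤ 2.
A polynomial solution: f(k) = (3*k**2 + 4*k - 2)/6.
Then R = B(k−1)f/C = (3*k**2 + 4*k - 2)/(6*k**2 + 26*k + 17), so s_k = R(k)·t_k = 3**k*(3*k**2 + 4*k - 2).
Verify: 3**k*(6*k**2 + 26*k + 17) matches t_k.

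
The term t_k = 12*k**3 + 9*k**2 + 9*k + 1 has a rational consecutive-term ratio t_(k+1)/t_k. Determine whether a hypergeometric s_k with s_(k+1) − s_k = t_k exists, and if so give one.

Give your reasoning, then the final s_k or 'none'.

s_k = k*(3*k**3 - 3*k**2 + 3*k - 2)

The ratio is (12*k**3 + 45*k**2 + 63*k + 31)/(12*k**3 + 9*k**2 + 9*k + 1).
So A=1 and B=1, with C=k**3 + 3*k**2/4 + 3*k/4 + 1/12.
Key eq: (1)·f(k+1) = (1)·f(k) + (k**3 + 3*k**2/4 + 3*k/4 + 1/12).
deg f ≤ 4 (via 0,0,3).
A polynomial solution: f(k) = k*(3*k**3 - 3*k**2 + 3*k - 2)/12.
Get s_k = R·t_k = k*(3*k**3 - 3*k**2 + 3*k - 2) with R(k) = B(k−1)f(k)/C(k) = k*(3*k**3 - 3*k**2 + 3*k - 2)/(12*k**3 + 9*k**2 + 9*k + 1).
Check: Δs_k = 12*k**3 + 9*k**2 + 9*k + 1. ✓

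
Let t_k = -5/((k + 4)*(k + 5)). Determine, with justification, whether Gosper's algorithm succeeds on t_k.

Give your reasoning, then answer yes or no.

The ratio is (k + 4)/(k + 6).
Normal form (A,B,C) = (k + 4, k + 6, 1).
Set up (k + 4)·f(k+1) − (k + 5)·f(k) − (1) = 0.
From deg A=1, deg B=1, deg C=0: d=1.
Match coefficients ⇒ f(k) = k/4.
So s_k = (B(k−1)f/C)·t_k = (k*(k + 5)/4)·t_k = -5*k/(4*k + 16).
Δs = -5/(k**2 + 9*k + 20), as required.

Yes. s_k = -5*k/(4*k + 16).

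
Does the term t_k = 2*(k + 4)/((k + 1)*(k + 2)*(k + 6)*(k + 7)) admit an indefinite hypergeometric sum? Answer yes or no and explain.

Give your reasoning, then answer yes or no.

Yes. s_k = k*(k + 7)/(6*(k**2 + 7*k + 6)).

Compute t_(k+1)/t_k: get (k + 1)*(k + 5)*(k + 6)/((k + 3)*(k + 4)*(k + 8)).
Gosper form: A/B · C(k+1)/C(k) with A=k + 1, B=k + 8, C=k**4 + 16*k**3 + 95*k**2 + 248*k + 240.
f must satisfy (k + 1)·f(k+1) − (k + 7)·f(k) = k**4 + 16*k**3 + 95*k**2 + 248*k + 240.
d = 6 from the (1,1,4) case.
Match coefficients ⇒ f(k) = k*(k + 2)*(k + 3)*(k + 4)*(k + 5)*(k + 7)/12.
R(k) = B(k−1)·f(k)/C(k) = k*(k + 2)*(k + 7)**2/(12*(k + 4)); s_k = R·t_k = k*(k + 7)/(6*(k**2 + 7*k + 6)).
Check: Δs_k = 2*(k + 4)/(k**4 + 16*k**3 + 83*k**2 + 152*k + 84). ✓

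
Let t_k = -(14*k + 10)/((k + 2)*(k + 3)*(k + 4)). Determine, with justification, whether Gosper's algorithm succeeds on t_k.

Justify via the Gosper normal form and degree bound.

Yes. s_k = -k*(19*k + 11)/(6*(k + 2)*(k + 3)).

Compute t_(k+1)/t_k: get (k + 2)*(7*k + 12)/((k + 5)*(7*k + 5)).
Normal form (A,B,C) = (k + 2, k + 5, k + 5/7).
Solve (k + 2)·f(k+1) − (k + 4)·f(k) = k + 5/7.
From deg A=1, deg B=1, deg C=1: d=2.
Coefficient equations give f(k) = k*(19*k + 11)/84.
Get s_k = R·t_k = -k*(19*k + 11)/(6*(k + 2)*(k + 3)) with R(k) = B(k−1)f(k)/C(k) = k*(k + 4)*(19*k + 11)/(12*(7*k + 5)).
Verify: 2*(-7*k - 5)/(k**3 + 9*k**2 + 26*k + 24) matches t_k.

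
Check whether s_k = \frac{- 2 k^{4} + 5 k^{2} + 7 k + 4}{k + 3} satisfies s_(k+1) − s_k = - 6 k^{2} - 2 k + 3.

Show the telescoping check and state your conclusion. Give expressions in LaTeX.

s_(k+1) = (7*k - 2*(k + 1)**4 + 5*(k + 1)**2 + 11)/(k + 4)
s_(k+1) − s_k = (-6*k**4 - 36*k**3 - 39*k**2 + 9*k + 26)/(k**2 + 7*k + 12)
(s_(k+1) − s_k) − t_k = 2*(4*k**3 + 22*k**2 + 6*k - 5)/(k**2 + 7*k + 12)

Invalid: residual \frac{2 \left(4 k^{3} + 22 k^{2} + 6 k - 5\right)}{k^{2} + 7 k + 12} ≠ 0.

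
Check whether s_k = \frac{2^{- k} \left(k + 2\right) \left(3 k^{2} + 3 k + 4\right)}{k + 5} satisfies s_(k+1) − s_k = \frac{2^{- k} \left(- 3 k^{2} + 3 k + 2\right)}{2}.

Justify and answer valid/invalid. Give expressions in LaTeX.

Invalid: residual \frac{3 \cdot 2^{- k} \left(3 k^{3} + 18 k^{2} - 11 k - 2\right)}{2 \left(k^{2} + 11 k + 30\right)} ≠ 0.

s_(k+1) = (k + 3)*(3*k + 3*(k + 1)**2 + 7)/(2*2**k*(k + 6))
s_(k+1) − s_k = (-3*k**4 - 21*k**3 - k**2 + 79*k + 54)/(2*2**k*(k**2 + 11*k + 30))
(s_(k+1) − s_k) − t_k = 3*(3*k**3 + 18*k**2 - 11*k - 2)/(2*2**k*(k**2 + 11*k + 30))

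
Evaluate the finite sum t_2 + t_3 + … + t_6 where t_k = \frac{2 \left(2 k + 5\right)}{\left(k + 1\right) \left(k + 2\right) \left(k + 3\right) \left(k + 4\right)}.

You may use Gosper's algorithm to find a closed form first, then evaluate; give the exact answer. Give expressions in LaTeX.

Σ = 13/120

t_(k+1)/t_k = (k + 1)*(2*k + 7)/((k + 5)*(2*k + 5)).
Normal form (A,B,C) = (k + 1, k + 5, k + 5/2).
Set up (k + 1)·f(k+1) − (k + 4)·f(k) − (k + 5/2) = 0.
deg f ≤ 3 (via 1,1,1).
Match coefficients ⇒ f(k) = k*(k + 2)*(k + 4)/6.
Certificate R = B(k−1)f/C = k*(k + 2)*(k + 4)**2/(3*(2*k + 5)) gives s_k = 2*k*(k + 4)/(3*(k**2 + 4*k + 3)).
Check: Δs_k = 2*(2*k + 5)/(k**4 + 10*k**3 + 35*k**2 + 50*k + 24). ✓
Σ_(k=2)^(6) t_k = s_(7) − s_(2) = 77/120 − (8/15) = 13/120.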